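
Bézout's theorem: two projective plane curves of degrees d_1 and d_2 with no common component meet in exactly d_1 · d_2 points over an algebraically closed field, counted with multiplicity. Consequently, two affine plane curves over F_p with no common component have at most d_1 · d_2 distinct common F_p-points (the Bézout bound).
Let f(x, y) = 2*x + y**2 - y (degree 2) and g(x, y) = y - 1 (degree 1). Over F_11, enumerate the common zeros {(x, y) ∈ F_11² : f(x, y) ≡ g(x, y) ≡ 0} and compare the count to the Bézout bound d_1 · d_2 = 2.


Common zeros: {(0, 1)}; count = 1; Bézout bound = 2.

deg(f) = 2, deg(g) = 1, so Bézout bound = 2.
Scan x ∈ F_11. For each x, list the y ∈ F_11 with f(x, y) ≡ 0 and those with g(x, y) ≡ 0 (mod 11); the common zeros in that column are the intersection.
  x = 0: f ≡ 0 at y ∈ {0, 1}; g ≡ 0 at y ∈ {1}; common: {1}.
  x = 1: f ≡ 0 at y ∈ {5, 7}; g ≡ 0 at y ∈ {1}; common: ∅.
  x = 2: f ≡ 0 at y ∈ ∅; g ≡ 0 at y ∈ {1}; common: ∅.
  x = 3: f ≡ 0 at y ∈ ∅; g ≡ 0 at y ∈ {1}; common: ∅.
  x = 4: f ≡ 0 at y ∈ ∅; g ≡ 0 at y ∈ {1}; common: ∅.
  x = 5: f ≡ 0 at y ∈ {4, 8}; g ≡ 0 at y ∈ {1}; common: ∅.
  x = 6: f ≡ 0 at y ∈ ∅; g ≡ 0 at y ∈ {1}; common: ∅.
  x = 7: f ≡ 0 at y ∈ {6}; g ≡ 0 at y ∈ {1}; common: ∅.
  x = 8: f ≡ 0 at y ∈ {3, 9}; g ≡ 0 at y ∈ {1}; common: ∅.
  x = 9: f ≡ 0 at y ∈ ∅; g ≡ 0 at y ∈ {1}; common: ∅.
  x = 10: f ≡ 0 at y ∈ {2, 10}; g ≡ 0 at y ∈ {1}; common: ∅.
Collecting: common zeros = {(0, 1)}, so the count is 1.
Comparison with the Bézout bound: 1 ≤ 2 = deg(f)·deg(g), as expected for curves with no common component (the affine F_11-count falls short of the bound because intersections may lie at infinity, over extension fields, or carry multiplicity).


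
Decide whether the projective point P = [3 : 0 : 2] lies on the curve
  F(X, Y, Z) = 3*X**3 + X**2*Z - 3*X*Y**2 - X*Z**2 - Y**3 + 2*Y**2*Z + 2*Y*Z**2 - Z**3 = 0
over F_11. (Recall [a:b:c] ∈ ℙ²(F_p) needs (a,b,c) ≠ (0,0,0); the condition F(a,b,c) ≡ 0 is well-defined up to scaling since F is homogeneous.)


F(3,0,2) ≡ 2 (mod 11); P is NOT on the curve.

Evaluate F(3, 0, 2) term-by-term (mod 11).
  3*X**3 ↦ 3·27·1·1 = 81
  X**2*Z ↦ 1·9·1·2 = 18
  -3*X*Y**2 ↦ -3·3·0·1 = 0
  -X*Z**2 ↦ -1·3·1·4 = -12
  -Y**3 ↦ -1·1·0·1 = 0
  2*Y**2*Z ↦ 2·1·0·2 = 0
  2*Y*Z**2 ↦ 2·1·0·4 = 0
  -Z**3 ↦ -1·1·1·8 = -8
Sum: F(3, 0, 2) = (81) + (18) + (0) + (-12) + (0) + (0) + (0) + (-8) = 79.
Reducing mod 11: 79 ≡ 2 (mod 11).
Since F(a, b, c) ≡ 2 ≠ 0 (mod 11), P does NOT lie on the curve.


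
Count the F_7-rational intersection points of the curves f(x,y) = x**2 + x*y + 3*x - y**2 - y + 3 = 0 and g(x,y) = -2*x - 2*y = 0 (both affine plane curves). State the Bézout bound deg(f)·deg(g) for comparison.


Common zeros: {(2, 5)}; count = 1; Bézout bound = 2.

deg(f) = 2, deg(g) = 1, so Bézout bound = 2.
Scan x ∈ F_7. For each x, list the y ∈ F_7 with f(x, y) ≡ 0 and those with g(x, y) ≡ 0 (mod 7); the common zeros in that column are the intersection.
  x = 0: f ≡ 0 at y ∈ ∅; g ≡ 0 at y ∈ {0}; common: ∅.
  x = 1: f ≡ 0 at y ∈ {0}; g ≡ 0 at y ∈ {6}; common: ∅.
  x = 2: f ≡ 0 at y ∈ {3, 5}; g ≡ 0 at y ∈ {5}; common: {5}.
  x = 3: f ≡ 0 at y ∈ {0, 2}; g ≡ 0 at y ∈ {4}; common: ∅.
  x = 4: f ≡ 0 at y ∈ {5}; g ≡ 0 at y ∈ {3}; common: ∅.
  x = 5: f ≡ 0 at y ∈ ∅; g ≡ 0 at y ∈ {2}; common: ∅.
  x = 6: f ≡ 0 at y ∈ {2, 3}; g ≡ 0 at y ∈ {1}; common: ∅.
Collecting: common zeros = {(2, 5)}, so the count is 1.
Comparison with the Bézout bound: 1 ≤ 2 = deg(f)·deg(g), as expected for curves with no common component (the affine F_7-count falls short of the bound because intersections may lie at infinity, over extension fields, or carry multiplicity).


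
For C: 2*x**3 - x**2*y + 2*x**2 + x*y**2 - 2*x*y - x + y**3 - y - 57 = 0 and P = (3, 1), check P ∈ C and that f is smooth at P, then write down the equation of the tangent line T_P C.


Tangent line at P: 58*x - 7*y - 167 = 0.

Step 1: f(3, 1) = 0, so P lies on C.
Step 2: partial derivatives
  f_x(x, y) = 6*x**2 - 2*x*y + 4*x + y**2 - 2*y - 1, f_y(x, y) = -x**2 + 2*x*y - 2*x + 3*y**2 - 1.
  f_x(P) = 58, f_y(P) = -7 (gradient nonzero, so P is smooth).
Step 3: tangent line at P: 58·(x − 3) + -7·(y − 1) = 0.
Expanding: 58*x - 7*y - 167 = 0.


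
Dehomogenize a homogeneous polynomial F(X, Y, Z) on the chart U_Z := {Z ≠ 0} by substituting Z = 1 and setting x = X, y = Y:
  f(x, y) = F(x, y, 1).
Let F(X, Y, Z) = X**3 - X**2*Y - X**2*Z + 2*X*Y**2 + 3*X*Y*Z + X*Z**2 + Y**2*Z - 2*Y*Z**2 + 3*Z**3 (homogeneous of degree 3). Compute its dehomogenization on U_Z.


f(x, y) = x**3 - x**2*y - x**2 + 2*x*y**2 + 3*x*y + x + y**2 - 2*y + 3

On U_Z we set Z = 1. Each monomial c·X^i·Y^j·Z^k in F becomes c·x^i·y^j·1^k = c·x^i·y^j.
Substituting Z = 1: F(X, Y, 1) = x**3 - x**2*y - x**2 + 2*x*y**2 + 3*x*y + x + y**2 - 2*y + 3.
Note: deg(f) ≤ deg(F) = 3; strict inequality happens when F is divisible by Z (lost terms).


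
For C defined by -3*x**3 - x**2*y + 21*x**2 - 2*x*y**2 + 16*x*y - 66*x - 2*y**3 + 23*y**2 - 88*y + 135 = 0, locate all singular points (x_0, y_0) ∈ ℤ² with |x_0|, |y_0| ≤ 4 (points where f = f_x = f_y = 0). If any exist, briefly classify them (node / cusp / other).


Singular points: {(2, 3)}; classification: cusp.

Compute partial derivatives:
  f_x = -9*x**2 - 2*x*y + 42*x - 2*y**2 + 16*y - 66.
  f_y = -x**2 - 4*x*y + 16*x - 6*y**2 + 46*y - 88.
Scan x_0 ∈ {−4, ..., 4}. For each x_0, f_y(x_0, y) is a polynomial in y; find its integer roots y ∈ {−4, ..., 4}, then test f_x and f at those candidates.
  x = -4: f_y(-4, y) = -6*y**2 + 62*y - 168; no integer root y with |y| ≤ 4.
  x = -3: f_y(-3, y) = -6*y**2 + 58*y - 145; no integer root y with |y| ≤ 4.
  x = -2: f_y(-2, y) = -6*y**2 + 54*y - 124; no integer root y with |y| ≤ 4.
  x = -1: f_y(-1, y) = -6*y**2 + 50*y - 105; no integer root y with |y| ≤ 4.
  x = 0: f_y(0, y) = -6*y**2 + 46*y - 88; vanishes at y ∈ {4}. (0, 4): f_x = -34 ≠ 0.
  x = 1: f_y(1, y) = -6*y**2 + 42*y - 73; no integer root y with |y| ≤ 4.
  x = 2: f_y(2, y) = -6*y**2 + 38*y - 60; vanishes at y ∈ {3}. (2, 3): f_x = 0, f = 0 — SINGULAR.
  x = 3: f_y(3, y) = -6*y**2 + 34*y - 49; no integer root y with |y| ≤ 4.
  x = 4: f_y(4, y) = -6*y**2 + 30*y - 40; no integer root y with |y| ≤ 4.
Only singular point on the grid: (2, 3).
Classify: substitute x = 2 + u, y = 3 + v and expand: f = -3*u**3 - u**2*v - 2*u*v**2 - 2*v**3 + v**2.
No constant or linear terms (consistent with a singular point). Quadratic part: v**2. Cubic part: -3*u**3 - u**2*v - 2*u*v**2 - 2*v**3.
The quadratic part v**2 is a perfect square, so there is a single (double) tangent line v = 0, i.e. y = 3. Restricting the cubic part to that line (v = 0) leaves -3*u**3 ≠ 0, so f is not divisible by v and the branch is v² ≈ 3*u**3 to lowest order — this is a cusp.
Classification: cusp.


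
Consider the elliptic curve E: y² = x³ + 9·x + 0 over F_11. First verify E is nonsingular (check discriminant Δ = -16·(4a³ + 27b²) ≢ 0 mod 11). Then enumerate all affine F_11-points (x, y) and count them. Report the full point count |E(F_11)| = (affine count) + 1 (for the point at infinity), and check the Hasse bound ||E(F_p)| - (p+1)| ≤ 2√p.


Affine points = {(0, 0), (2, 2), (2, 9), (4, 1), (4, 10), (5, 4), (5, 7), (8, 1), (8, 10), (10, 1), (10, 10)}; affine count = 11; |E(F_11)| = 12.

Discriminant check: Δ ∝ 4a³ + 27b² = 4·9³ + 27·0² = 4·729 + 27·0 ≡ 1 (mod 11). Nonzero ⇒ E is nonsingular.
For each x ∈ F_11, compute rhs = x³ + 9·x + 0 mod 11, then count y ∈ F_11 with y² ≡ rhs.
  x = 0: rhs = 0, matching y values: 0 (1 points).
  x = 1: rhs = 10, matching y values: none (0 points).
  x = 2: rhs = 4, matching y values: 2, 9 (2 points).
  x = 3: rhs = 10, matching y values: none (0 points).
  x = 4: rhs = 1, matching y values: 1, 10 (2 points).
  x = 5: rhs = 5, matching y values: 4, 7 (2 points).
  x = 6: rhs = 6, matching y values: none (0 points).
  x = 7: rhs = 10, matching y values: none (0 points).
  x = 8: rhs = 1, matching y values: 1, 10 (2 points).
  x = 9: rhs = 7, matching y values: none (0 points).
  x = 10: rhs = 1, matching y values: 1, 10 (2 points).
Total affine count: 11.
Full point count |E(F_11)| = 11 + 1 = 12.
Hasse bound: |12 − (11+1)| = |0| = 0 ≤ 2√11 ≈ 6.6332 ✓.


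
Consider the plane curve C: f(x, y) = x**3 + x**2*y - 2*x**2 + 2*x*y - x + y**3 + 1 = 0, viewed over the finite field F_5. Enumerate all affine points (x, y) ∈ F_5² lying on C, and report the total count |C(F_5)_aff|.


Affine F_5-points: {(0, 4), (1, 3), (1, 4), (2, 3), (2, 4), (3, 2), (4, 2)}; count = 7.

For each of the 25 pairs (x, y) ∈ F_5², evaluate f(x, y) mod 5. Record the zeros.
  x = 0: [0↦1, 1↦2, 2↦4, 3↦3, 4↦0]  zeros at y ∈ {4}
  x = 1: [0↦4, 1↦3, 2↦3, 3↦0, 4↦0]  zeros at y ∈ {3, 4}
  x = 2: [0↦4, 1↦3, 2↦3, 3↦0, 4↦0]  zeros at y ∈ {3, 4}
  x = 3: [0↦2, 1↦3, 2↦0, 3↦4, 4↦1]  zeros at y ∈ {2}
  x = 4: [0↦4, 1↦4, 2↦0, 3↦3, 4↦4]  zeros at y ∈ {2}
Collecting zeros: affine points = {(0, 4), (1, 3), (1, 4), (2, 3), (2, 4), (3, 2), (4, 2)}.
Total count |C(F_5)_aff| = 7.


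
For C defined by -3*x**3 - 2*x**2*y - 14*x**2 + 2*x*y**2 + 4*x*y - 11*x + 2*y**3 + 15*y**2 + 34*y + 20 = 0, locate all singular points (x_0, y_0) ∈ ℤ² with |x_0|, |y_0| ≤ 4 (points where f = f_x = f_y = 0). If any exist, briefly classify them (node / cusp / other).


Singular points: {(-1, -2)}; classification: node.

Compute partial derivatives:
  f_x = -9*x**2 - 4*x*y - 28*x + 2*y**2 + 4*y - 11.
  f_y = -2*x**2 + 4*x*y + 4*x + 6*y**2 + 30*y + 34.
Scan x_0 ∈ {−4, ..., 4}. For each x_0, f_y(x_0, y) is a polynomial in y; find its integer roots y ∈ {−4, ..., 4}, then test f_x and f at those candidates.
  x = -4: f_y(-4, y) = 6*y**2 + 14*y - 14; no integer root y with |y| ≤ 4.
  x = -3: f_y(-3, y) = 6*y**2 + 18*y + 4; no integer root y with |y| ≤ 4.
  x = -2: f_y(-2, y) = 6*y**2 + 22*y + 18; no integer root y with |y| ≤ 4.
  x = -1: f_y(-1, y) = 6*y**2 + 26*y + 28; vanishes at y ∈ {-2}. (-1, -2): f_x = 0, f = 0 — SINGULAR.
  x = 0: f_y(0, y) = 6*y**2 + 30*y + 34; no integer root y with |y| ≤ 4.
  x = 1: f_y(1, y) = 6*y**2 + 34*y + 36; no integer root y with |y| ≤ 4.
  x = 2: f_y(2, y) = 6*y**2 + 38*y + 34; no integer root y with |y| ≤ 4.
  x = 3: f_y(3, y) = 6*y**2 + 42*y + 28; no integer root y with |y| ≤ 4.
  x = 4: f_y(4, y) = 6*y**2 + 46*y + 18; no integer root y with |y| ≤ 4.
Only singular point on the grid: (-1, -2).
Classify: substitute x = -1 + u, y = -2 + v and expand: f = -3*u**3 - 2*u**2*v - u**2 + 2*u*v**2 + 2*v**3 + v**2.
No constant or linear terms (consistent with a singular point). Quadratic part: -u**2 + v**2. Cubic part: -3*u**3 - 2*u**2*v + 2*u*v**2 + 2*v**3.
The quadratic part v**2 - u**2 = (v − u)(v + u) splits into two distinct linear factors, so there are two distinct tangent lines y − -2 = ±(x − -1) — this is a node (ordinary double point).
Classification: node.


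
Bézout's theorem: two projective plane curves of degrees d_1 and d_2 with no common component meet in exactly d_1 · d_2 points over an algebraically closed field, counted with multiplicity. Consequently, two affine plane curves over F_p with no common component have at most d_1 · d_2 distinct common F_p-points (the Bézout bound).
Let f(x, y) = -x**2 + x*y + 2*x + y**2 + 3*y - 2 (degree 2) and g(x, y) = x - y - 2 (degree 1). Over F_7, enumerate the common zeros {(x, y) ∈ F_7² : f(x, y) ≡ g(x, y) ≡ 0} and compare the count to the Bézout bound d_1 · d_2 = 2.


Common zeros: ∅; count = 0; Bézout bound = 2.

deg(f) = 2, deg(g) = 1, so Bézout bound = 2.
Scan x ∈ F_7. For each x, list the y ∈ F_7 with f(x, y) ≡ 0 and those with g(x, y) ≡ 0 (mod 7); the common zeros in that column are the intersection.
  x = 0: f ≡ 0 at y ∈ ∅; g ≡ 0 at y ∈ {5}; common: ∅.
  x = 1: f ≡ 0 at y ∈ ∅; g ≡ 0 at y ∈ {6}; common: ∅.
  x = 2: f ≡ 0 at y ∈ ∅; g ≡ 0 at y ∈ {0}; common: ∅.
  x = 3: f ≡ 0 at y ∈ {4}; g ≡ 0 at y ∈ {1}; common: ∅.
  x = 4: f ≡ 0 at y ∈ ∅; g ≡ 0 at y ∈ {2}; common: ∅.
  x = 5: f ≡ 0 at y ∈ ∅; g ≡ 0 at y ∈ {3}; common: ∅.
  x = 6: f ≡ 0 at y ∈ ∅; g ≡ 0 at y ∈ {4}; common: ∅.
Collecting: common zeros = ∅, so the count is 0.
Comparison with the Bézout bound: 0 ≤ 2 = deg(f)·deg(g), as expected for curves with no common component (the affine F_7-count falls short of the bound because intersections may lie at infinity, over extension fields, or carry multiplicity).


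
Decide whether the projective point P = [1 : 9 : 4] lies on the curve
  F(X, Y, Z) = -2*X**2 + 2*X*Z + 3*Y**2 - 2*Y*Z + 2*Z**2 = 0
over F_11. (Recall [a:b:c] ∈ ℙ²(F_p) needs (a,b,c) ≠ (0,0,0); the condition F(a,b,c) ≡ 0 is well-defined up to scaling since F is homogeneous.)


F(1,9,4) ≡ 0 (mod 11); P is on the curve.

Evaluate F(1, 9, 4) term-by-term (mod 11).
  -2*X**2 ↦ -2·1·1·1 = -2
  2*X*Z ↦ 2·1·1·4 = 8
  3*Y**2 ↦ 3·1·81·1 = 243
  -2*Y*Z ↦ -2·1·9·4 = -72
  2*Z**2 ↦ 2·1·1·16 = 32
Sum: F(1, 9, 4) = (-2) + (8) + (243) + (-72) + (32) = 209.
Reducing mod 11: 209 ≡ 0 (mod 11).
Since F(a, b, c) ≡ 0 (mod 11), P lies on the curve.


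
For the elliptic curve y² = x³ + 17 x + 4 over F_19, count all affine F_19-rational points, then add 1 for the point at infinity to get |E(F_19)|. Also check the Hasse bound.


Affine points = {(0, 2), (0, 17), (3, 5), (3, 14), (5, 9), (5, 10), (8, 5), (8, 14), (12, 6), (12, 13), (13, 3), (13, 16), (15, 9), (15, 10), (17, 0), (18, 9), (18, 10)}; affine count = 17; |E(F_19)| = 18.

Discriminant check: Δ ∝ 4a³ + 27b² = 4·17³ + 27·4² = 4·4913 + 27·16 ≡ 1 (mod 19). Nonzero ⇒ E is nonsingular.
For each x ∈ F_19, compute rhs = x³ + 17·x + 4 mod 19, then count y ∈ F_19 with y² ≡ rhs.
  x = 0: rhs = 4, matching y values: 2, 17 (2 points).
  x = 1: rhs = 3, matching y values: none (0 points).
  x = 2: rhs = 8, matching y values: none (0 points).
  x = 3: rhs = 6, matching y values: 5, 14 (2 points).
  x = 4: rhs = 3, matching y values: none (0 points).
  x = 5: rhs = 5, matching y values: 9, 10 (2 points).
  x = 6: rhs = 18, matching y values: none (0 points).
  x = 7: rhs = 10, matching y values: none (0 points).
  x = 8: rhs = 6, matching y values: 5, 14 (2 points).
  x = 9: rhs = 12, matching y values: none (0 points).
  x = 10: rhs = 15, matching y values: none (0 points).
  x = 11: rhs = 2, matching y values: none (0 points).
  x = 12: rhs = 17, matching y values: 6, 13 (2 points).
  x = 13: rhs = 9, matching y values: 3, 16 (2 points).
  x = 14: rhs = 3, matching y values: none (0 points).
  x = 15: rhs = 5, matching y values: 9, 10 (2 points).
  x = 16: rhs = 2, matching y values: none (0 points).
  x = 17: rhs = 0, matching y values: 0 (1 points).
  x = 18: rhs = 5, matching y values: 9, 10 (2 points).
Total affine count: 17.
Full point count |E(F_19)| = 17 + 1 = 18.
Hasse bound: |18 − (19+1)| = |-2| = 2 ≤ 2√19 ≈ 8.7178 ✓.


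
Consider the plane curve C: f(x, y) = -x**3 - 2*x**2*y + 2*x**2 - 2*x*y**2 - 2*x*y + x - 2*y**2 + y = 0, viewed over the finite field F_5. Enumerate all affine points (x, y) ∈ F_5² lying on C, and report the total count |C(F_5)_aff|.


Affine F_5-points: {(0, 0), (0, 3), (1, 1), (1, 2), (2, 1), (2, 3), (4, 3)}; count = 7.

For each of the 25 pairs (x, y) ∈ F_5², evaluate f(x, y) mod 5. Record the zeros.
  x = 0: [0↦0, 1↦4, 2↦4, 3↦0, 4↦2]  zeros at y ∈ {0, 3}
  x = 1: [0↦2, 1↦0, 2↦0, 3↦2, 4↦1]  zeros at y ∈ {1, 2}
  x = 2: [0↦2, 1↦0, 2↦1, 3↦0, 4↦2]  zeros at y ∈ {1, 3}
  x = 3: [0↦4, 1↦3, 2↦1, 3↦3, 4↦4]  zeros at y ∈ ∅
  x = 4: [0↦2, 1↦3, 2↦4, 3↦0, 4↦1]  zeros at y ∈ {3}
Collecting zeros: affine points = {(0, 0), (0, 3), (1, 1), (1, 2), (2, 1), (2, 3), (4, 3)}.
Total count |C(F_5)_aff| = 7.


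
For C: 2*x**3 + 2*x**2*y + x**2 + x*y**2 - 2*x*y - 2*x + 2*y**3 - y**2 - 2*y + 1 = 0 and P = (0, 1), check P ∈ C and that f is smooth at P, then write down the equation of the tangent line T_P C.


Tangent line at P: -3*x + 2*y - 2 = 0.

Step 1: f(0, 1) = 0, so P lies on C.
Step 2: partial derivatives
  f_x(x, y) = 6*x**2 + 4*x*y + 2*x + y**2 - 2*y - 2, f_y(x, y) = 2*x**2 + 2*x*y - 2*x + 6*y**2 - 2*y - 2.
  f_x(P) = -3, f_y(P) = 2 (gradient nonzero, so P is smooth).
Step 3: tangent line at P: -3·(x − 0) + 2·(y − 1) = 0.
Expanding: -3*x + 2*y - 2 = 0.


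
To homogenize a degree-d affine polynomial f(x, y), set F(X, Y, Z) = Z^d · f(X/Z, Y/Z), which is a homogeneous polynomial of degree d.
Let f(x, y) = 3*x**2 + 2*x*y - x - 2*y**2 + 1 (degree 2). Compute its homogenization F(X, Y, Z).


F(X, Y, Z) = 3*X**2 + 2*X*Y - X*Z - 2*Y**2 + Z**2

deg(f) = 2.
Substitute x = X/Z, y = Y/Z into f, then multiply by Z^2.
  monomial 3·x^2·y^0 ↦ 3·X^2·Y^0·Z^0.
  monomial 2·x^1·y^1 ↦ 2·X^1·Y^1·Z^0.
  monomial -1·x^1·y^0 ↦ -1·X^1·Y^0·Z^1.
  monomial -2·x^0·y^2 ↦ -2·X^0·Y^2·Z^0.
  monomial 1·x^0·y^0 ↦ 1·X^0·Y^0·Z^2.
Collecting: F(X, Y, Z) = 3*X**2 + 2*X*Y - X*Z - 2*Y**2 + Z**2.


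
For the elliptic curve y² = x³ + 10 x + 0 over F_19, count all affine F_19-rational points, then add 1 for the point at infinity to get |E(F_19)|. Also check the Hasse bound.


Affine points = {(0, 0), (1, 7), (1, 12), (2, 3), (2, 16), (3, 0), (4, 3), (4, 16), (5, 2), (5, 17), (10, 6), (10, 13), (11, 4), (11, 15), (12, 9), (12, 10), (13, 3), (13, 16), (16, 0)}; affine count = 19; |E(F_19)| = 20.

Discriminant check: Δ ∝ 4a³ + 27b² = 4·10³ + 27·0² = 4·1000 + 27·0 ≡ 10 (mod 19). Nonzero ⇒ E is nonsingular.
For each x ∈ F_19, compute rhs = x³ + 10·x + 0 mod 19, then count y ∈ F_19 with y² ≡ rhs.
  x = 0: rhs = 0, matching y values: 0 (1 points).
  x = 1: rhs = 11, matching y values: 7, 12 (2 points).
  x = 2: rhs = 9, matching y values: 3, 16 (2 points).
  x = 3: rhs = 0, matching y values: 0 (1 points).
  x = 4: rhs = 9, matching y values: 3, 16 (2 points).
  x = 5: rhs = 4, matching y values: 2, 17 (2 points).
  x = 6: rhs = 10, matching y values: none (0 points).
  x = 7: rhs = 14, matching y values: none (0 points).
  x = 8: rhs = 3, matching y values: none (0 points).
  x = 9: rhs = 2, matching y values: none (0 points).
  x = 10: rhs = 17, matching y values: 6, 13 (2 points).
  x = 11: rhs = 16, matching y values: 4, 15 (2 points).
  x = 12: rhs = 5, matching y values: 9, 10 (2 points).
  x = 13: rhs = 9, matching y values: 3, 16 (2 points).
  x = 14: rhs = 15, matching y values: none (0 points).
  x = 15: rhs = 10, matching y values: none (0 points).
  x = 16: rhs = 0, matching y values: 0 (1 points).
  x = 17: rhs = 10, matching y values: none (0 points).
  x = 18: rhs = 8, matching y values: none (0 points).
Total affine count: 19.
Full point count |E(F_19)| = 19 + 1 = 20.
Hasse bound: |20 − (19+1)| = |0| = 0 ≤ 2√19 ≈ 8.7178 ✓.


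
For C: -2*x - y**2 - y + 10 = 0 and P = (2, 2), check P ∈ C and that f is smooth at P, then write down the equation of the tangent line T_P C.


Tangent line at P: -2*x - 5*y + 14 = 0.

Step 1: f(2, 2) = 0, so P lies on C.
Step 2: partial derivatives
  f_x(x, y) = -2, f_y(x, y) = -2*y - 1.
  f_x(P) = -2, f_y(P) = -5 (gradient nonzero, so P is smooth).
Step 3: tangent line at P: -2·(x − 2) + -5·(y − 2) = 0.
Expanding: -2*x - 5*y + 14 = 0.


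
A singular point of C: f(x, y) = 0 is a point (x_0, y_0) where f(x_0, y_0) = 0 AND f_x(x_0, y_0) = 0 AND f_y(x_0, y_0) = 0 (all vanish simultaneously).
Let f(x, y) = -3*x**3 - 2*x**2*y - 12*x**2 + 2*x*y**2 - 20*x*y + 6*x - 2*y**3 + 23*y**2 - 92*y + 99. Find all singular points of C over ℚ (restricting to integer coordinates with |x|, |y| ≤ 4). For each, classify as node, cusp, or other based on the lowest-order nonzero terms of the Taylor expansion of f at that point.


Singular points: {(-2, 3)}; classification: cusp.

Compute partial derivatives:
  f_x = -9*x**2 - 4*x*y - 24*x + 2*y**2 - 20*y + 6.
  f_y = -2*x**2 + 4*x*y - 20*x - 6*y**2 + 46*y - 92.
Scan x_0 ∈ {−4, ..., 4}. For each x_0, f_y(x_0, y) is a polynomial in y; find its integer roots y ∈ {−4, ..., 4}, then test f_x and f at those candidates.
  x = -4: f_y(-4, y) = -6*y**2 + 30*y - 44; no integer root y with |y| ≤ 4.
  x = -3: f_y(-3, y) = -6*y**2 + 34*y - 50; no integer root y with |y| ≤ 4.
  x = -2: f_y(-2, y) = -6*y**2 + 38*y - 60; vanishes at y ∈ {3}. (-2, 3): f_x = 0, f = 0 — SINGULAR.
  x = -1: f_y(-1, y) = -6*y**2 + 42*y - 74; no integer root y with |y| ≤ 4.
  x = 0: f_y(0, y) = -6*y**2 + 46*y - 92; no integer root y with |y| ≤ 4.
  x = 1: f_y(1, y) = -6*y**2 + 50*y - 114; no integer root y with |y| ≤ 4.
  x = 2: f_y(2, y) = -6*y**2 + 54*y - 140; no integer root y with |y| ≤ 4.
  x = 3: f_y(3, y) = -6*y**2 + 58*y - 170; no integer root y with |y| ≤ 4.
  x = 4: f_y(4, y) = -6*y**2 + 62*y - 204; no integer root y with |y| ≤ 4.
Only singular point on the grid: (-2, 3).
Classify: substitute x = -2 + u, y = 3 + v and expand: f = -3*u**3 - 2*u**2*v + 2*u*v**2 - 2*v**3 + v**2.
No constant or linear terms (consistent with a singular point). Quadratic part: v**2. Cubic part: -3*u**3 - 2*u**2*v + 2*u*v**2 - 2*v**3.
The quadratic part v**2 is a perfect square, so there is a single (double) tangent line v = 0, i.e. y = 3. Restricting the cubic part to that line (v = 0) leaves -3*u**3 ≠ 0, so f is not divisible by v and the branch is v² ≈ 3*u**3 to lowest order — this is a cusp.
Classification: cusp.


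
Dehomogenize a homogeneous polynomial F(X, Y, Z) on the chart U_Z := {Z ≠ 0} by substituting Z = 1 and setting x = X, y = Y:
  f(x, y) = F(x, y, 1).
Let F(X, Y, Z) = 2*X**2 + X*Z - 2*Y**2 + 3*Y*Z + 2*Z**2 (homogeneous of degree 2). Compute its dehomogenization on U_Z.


f(x, y) = 2*x**2 + x - 2*y**2 + 3*y + 2

On U_Z we set Z = 1. Each monomial c·X^i·Y^j·Z^k in F becomes c·x^i·y^j·1^k = c·x^i·y^j.
Substituting Z = 1: F(X, Y, 1) = 2*x**2 + x - 2*y**2 + 3*y + 2.
Note: deg(f) ≤ deg(F) = 2; strict inequality happens when F is divisible by Z (lost terms).


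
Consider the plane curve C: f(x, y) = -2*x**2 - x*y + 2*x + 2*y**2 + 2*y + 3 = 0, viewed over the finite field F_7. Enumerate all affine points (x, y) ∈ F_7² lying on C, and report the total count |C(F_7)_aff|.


Affine F_7-points: {(0, 1), (0, 5), (2, 2), (2, 5), (4, 0), (4, 1), (5, 2), (5, 3)}; count = 8.

For each of the 49 pairs (x, y) ∈ F_7², evaluate f(x, y) mod 7. Record the zeros.
  x = 0: [0↦3, 1↦0, 2↦1, 3↦6, 4↦1, 5↦0, 6↦3]  zeros at y ∈ {1, 5}
  x = 1: [0↦3, 1↦6, 2↦6, 3↦3, 4↦4, 5↦2, 6↦4]  zeros at y ∈ ∅
  x = 2: [0↦6, 1↦1, 2↦0, 3↦3, 4↦3, 5↦0, 6↦1]  zeros at y ∈ {2, 5}
  x = 3: [0↦5, 1↦6, 2↦4, 3↦6, 4↦5, 5↦1, 6↦1]  zeros at y ∈ ∅
  x = 4: [0↦0, 1↦0, 2↦4, 3↦5, 4↦3, 5↦5, 6↦4]  zeros at y ∈ {0, 1}
  x = 5: [0↦5, 1↦4, 2↦0, 3↦0, 4↦4, 5↦5, 6↦3]  zeros at y ∈ {2, 3}
  x = 6: [0↦6, 1↦4, 2↦6, 3↦5, 4↦1, 5↦1, 6↦5]  zeros at y ∈ ∅
Collecting zeros: affine points = {(0, 1), (0, 5), (2, 2), (2, 5), (4, 0), (4, 1), (5, 2), (5, 3)}.
Total count |C(F_7)_aff| = 8.


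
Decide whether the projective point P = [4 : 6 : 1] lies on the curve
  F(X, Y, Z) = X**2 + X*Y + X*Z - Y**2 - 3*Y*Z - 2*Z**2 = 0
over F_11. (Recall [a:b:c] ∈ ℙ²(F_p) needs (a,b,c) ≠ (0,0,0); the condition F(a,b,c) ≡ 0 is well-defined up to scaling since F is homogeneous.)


F(4,6,1) ≡ 10 (mod 11); P is NOT on the curve.

Evaluate F(4, 6, 1) term-by-term (mod 11).
  X**2 ↦ 1·16·1·1 = 16
  X*Y ↦ 1·4·6·1 = 24
  X*Z ↦ 1·4·1·1 = 4
  -Y**2 ↦ -1·1·36·1 = -36
  -3*Y*Z ↦ -3·1·6·1 = -18
  -2*Z**2 ↦ -2·1·1·1 = -2
Sum: F(4, 6, 1) = (16) + (24) + (4) + (-36) + (-18) + (-2) = -12.
Reducing mod 11: -12 ≡ 10 (mod 11).
Since F(a, b, c) ≡ 10 ≠ 0 (mod 11), P does NOT lie on the curve.


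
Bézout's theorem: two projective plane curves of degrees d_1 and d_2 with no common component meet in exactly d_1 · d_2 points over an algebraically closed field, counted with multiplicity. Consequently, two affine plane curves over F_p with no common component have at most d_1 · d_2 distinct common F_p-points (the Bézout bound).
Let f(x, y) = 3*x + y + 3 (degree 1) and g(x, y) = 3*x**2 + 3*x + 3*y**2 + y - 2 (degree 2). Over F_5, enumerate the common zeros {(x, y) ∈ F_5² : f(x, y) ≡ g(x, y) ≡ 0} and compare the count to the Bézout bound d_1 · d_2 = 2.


Common zeros: {(2, 1)}; count = 1; Bézout bound = 2.

deg(f) = 1, deg(g) = 2, so Bézout bound = 2.
Scan x ∈ F_5. For each x, list the y ∈ F_5 with f(x, y) ≡ 0 and those with g(x, y) ≡ 0 (mod 5); the common zeros in that column are the intersection.
  x = 0: f ≡ 0 at y ∈ {2}; g ≡ 0 at y ∈ {4}; common: ∅.
  x = 1: f ≡ 0 at y ∈ {4}; g ≡ 0 at y ∈ ∅; common: ∅.
  x = 2: f ≡ 0 at y ∈ {1}; g ≡ 0 at y ∈ {1, 2}; common: {1}.
  x = 3: f ≡ 0 at y ∈ {3}; g ≡ 0 at y ∈ ∅; common: ∅.
  x = 4: f ≡ 0 at y ∈ {0}; g ≡ 0 at y ∈ {4}; common: ∅.
Collecting: common zeros = {(2, 1)}, so the count is 1.
Comparison with the Bézout bound: 1 ≤ 2 = deg(f)·deg(g), as expected for curves with no common component (the affine F_5-count falls short of the bound because intersections may lie at infinity, over extension fields, or carry multiplicity).


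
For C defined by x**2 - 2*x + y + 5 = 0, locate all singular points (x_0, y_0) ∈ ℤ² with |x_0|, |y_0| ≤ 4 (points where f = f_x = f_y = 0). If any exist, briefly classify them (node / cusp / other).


No singular points in the scanned grid; C is smooth there.

Compute partial derivatives:
  f_x = 2*x - 2.
  f_y = 1.
f_y = 1 is a nonzero constant, so f_y never vanishes: no point (x, y) can satisfy f = f_x = f_y = 0. In particular no (x, y) ∈ {−4, ..., 4}² is singular; the curve is smooth.


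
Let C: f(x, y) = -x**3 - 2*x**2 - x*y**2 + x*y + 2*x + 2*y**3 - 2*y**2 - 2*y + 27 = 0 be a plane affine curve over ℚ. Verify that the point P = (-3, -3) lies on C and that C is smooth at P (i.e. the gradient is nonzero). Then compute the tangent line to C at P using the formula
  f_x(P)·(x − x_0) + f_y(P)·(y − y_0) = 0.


Tangent line at P: -25*x + 43*y + 54 = 0.

Step 1: f(-3, -3) = 0, so P lies on C.
Step 2: partial derivatives
  f_x(x, y) = -3*x**2 - 4*x - y**2 + y + 2, f_y(x, y) = -2*x*y + x + 6*y**2 - 4*y - 2.
  f_x(P) = -25, f_y(P) = 43 (gradient nonzero, so P is smooth).
Step 3: tangent line at P: -25·(x − -3) + 43·(y − -3) = 0.
Expanding: -25*x + 43*y + 54 = 0.


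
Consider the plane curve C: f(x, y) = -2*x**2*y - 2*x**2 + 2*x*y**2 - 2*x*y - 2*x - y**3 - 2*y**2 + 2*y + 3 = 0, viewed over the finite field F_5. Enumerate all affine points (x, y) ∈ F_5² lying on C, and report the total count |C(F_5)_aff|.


Affine F_5-points: {(0, 4), (3, 1), (4, 1)}; count = 3.

For each of the 25 pairs (x, y) ∈ F_5², evaluate f(x, y) mod 5. Record the zeros.
  x = 0: [0↦3, 1↦2, 2↦1, 3↦4, 4↦0]  zeros at y ∈ {4}
  x = 1: [0↦4, 1↦1, 2↦2, 3↦1, 4↦2]  zeros at y ∈ ∅
  x = 2: [0↦1, 1↦2, 2↦1, 3↦2, 4↦4]  zeros at y ∈ ∅
  x = 3: [0↦4, 1↦0, 2↦3, 3↦2, 4↦1]  zeros at y ∈ {1}
  x = 4: [0↦3, 1↦0, 2↦3, 3↦1, 4↦3]  zeros at y ∈ {1}
Collecting zeros: affine points = {(0, 4), (3, 1), (4, 1)}.
Total count |C(F_5)_aff| = 3.


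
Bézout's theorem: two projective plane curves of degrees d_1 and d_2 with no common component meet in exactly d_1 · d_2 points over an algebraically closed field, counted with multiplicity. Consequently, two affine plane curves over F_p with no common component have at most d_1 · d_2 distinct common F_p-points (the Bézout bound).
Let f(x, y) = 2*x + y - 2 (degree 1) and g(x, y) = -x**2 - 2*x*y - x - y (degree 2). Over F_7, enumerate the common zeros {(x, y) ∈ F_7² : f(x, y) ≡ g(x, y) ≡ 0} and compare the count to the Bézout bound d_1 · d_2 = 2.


Common zeros: ∅; count = 0; Bézout bound = 2.

deg(f) = 1, deg(g) = 2, so Bézout bound = 2.
Scan x ∈ F_7. For each x, list the y ∈ F_7 with f(x, y) ≡ 0 and those with g(x, y) ≡ 0 (mod 7); the common zeros in that column are the intersection.
  x = 0: f ≡ 0 at y ∈ {2}; g ≡ 0 at y ∈ {0}; common: ∅.
  x = 1: f ≡ 0 at y ∈ {0}; g ≡ 0 at y ∈ {4}; common: ∅.
  x = 2: f ≡ 0 at y ∈ {5}; g ≡ 0 at y ∈ {3}; common: ∅.
  x = 3: f ≡ 0 at y ∈ {3}; g ≡ 0 at y ∈ ∅; common: ∅.
  x = 4: f ≡ 0 at y ∈ {1}; g ≡ 0 at y ∈ {4}; common: ∅.
  x = 5: f ≡ 0 at y ∈ {6}; g ≡ 0 at y ∈ {3}; common: ∅.
  x = 6: f ≡ 0 at y ∈ {4}; g ≡ 0 at y ∈ {0}; common: ∅.
Collecting: common zeros = ∅, so the count is 0.
Comparison with the Bézout bound: 0 ≤ 2 = deg(f)·deg(g), as expected for curves with no common component (the affine F_7-count falls short of the bound because intersections may lie at infinity, over extension fields, or carry multiplicity).


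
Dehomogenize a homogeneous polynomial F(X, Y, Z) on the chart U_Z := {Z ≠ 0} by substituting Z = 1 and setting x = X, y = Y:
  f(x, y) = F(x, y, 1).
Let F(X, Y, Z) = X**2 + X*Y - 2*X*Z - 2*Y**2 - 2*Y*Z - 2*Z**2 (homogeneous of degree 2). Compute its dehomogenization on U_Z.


f(x, y) = x**2 + x*y - 2*x - 2*y**2 - 2*y - 2

On U_Z we set Z = 1. Each monomial c·X^i·Y^j·Z^k in F becomes c·x^i·y^j·1^k = c·x^i·y^j.
Substituting Z = 1: F(X, Y, 1) = x**2 + x*y - 2*x - 2*y**2 - 2*y - 2.
Note: deg(f) ≤ deg(F) = 2; strict inequality happens when F is divisible by Z (lost terms).


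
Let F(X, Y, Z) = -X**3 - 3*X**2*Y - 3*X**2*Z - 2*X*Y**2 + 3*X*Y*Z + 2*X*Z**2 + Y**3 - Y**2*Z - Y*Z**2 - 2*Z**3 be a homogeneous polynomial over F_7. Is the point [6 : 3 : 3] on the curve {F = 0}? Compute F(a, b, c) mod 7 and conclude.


F(6,3,3) ≡ 1 (mod 7); P is NOT on the curve.

Evaluate F(6, 3, 3) term-by-term (mod 7).
  -X**3 ↦ -1·216·1·1 = -216
  -3*X**2*Y ↦ -3·36·3·1 = -324
  -3*X**2*Z ↦ -3·36·1·3 = -324
  -2*X*Y**2 ↦ -2·6·9·1 = -108
  3*X*Y*Z ↦ 3·6·3·3 = 162
  2*X*Z**2 ↦ 2·6·1·9 = 108
  Y**3 ↦ 1·1·27·1 = 27
  -Y**2*Z ↦ -1·1·9·3 = -27
  -Y*Z**2 ↦ -1·1·3·9 = -27
  -2*Z**3 ↦ -2·1·1·27 = -54
Sum: F(6, 3, 3) = (-216) + (-324) + (-324) + (-108) + (162) + (108) + (27) + (-27) + (-27) + (-54) = -783.
Reducing mod 7: -783 ≡ 1 (mod 7).
Since F(a, b, c) ≡ 1 ≠ 0 (mod 7), P does NOT lie on the curve.


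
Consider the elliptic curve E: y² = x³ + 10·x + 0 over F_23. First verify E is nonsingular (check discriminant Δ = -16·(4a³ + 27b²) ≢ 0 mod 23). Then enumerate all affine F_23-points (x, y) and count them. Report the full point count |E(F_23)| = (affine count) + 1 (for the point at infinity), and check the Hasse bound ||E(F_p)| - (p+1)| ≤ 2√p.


Affine points = {(0, 0), (4, 9), (4, 14), (6, 0), (12, 10), (12, 13), (13, 2), (13, 21), (14, 3), (14, 20), (15, 11), (15, 12), (16, 1), (16, 22), (17, 0), (18, 3), (18, 20), (20, 9), (20, 14), (21, 8), (21, 15), (22, 9), (22, 14)}; affine count = 23; |E(F_23)| = 24.

Discriminant check: Δ ∝ 4a³ + 27b² = 4·10³ + 27·0² = 4·1000 + 27·0 ≡ 21 (mod 23). Nonzero ⇒ E is nonsingular.
For each x ∈ F_23, compute rhs = x³ + 10·x + 0 mod 23, then count y ∈ F_23 with y² ≡ rhs.
  x = 0: rhs = 0, matching y values: 0 (1 points).
  x = 1: rhs = 11, matching y values: none (0 points).
  x = 2: rhs = 5, matching y values: none (0 points).
  x = 3: rhs = 11, matching y values: none (0 points).
  x = 4: rhs = 12, matching y values: 9, 14 (2 points).
  x = 5: rhs = 14, matching y values: none (0 points).
  x = 6: rhs = 0, matching y values: 0 (1 points).
  x = 7: rhs = 22, matching y values: none (0 points).
  x = 8: rhs = 17, matching y values: none (0 points).
  x = 9: rhs = 14, matching y values: none (0 points).
  x = 10: rhs = 19, matching y values: none (0 points).
  x = 11: rhs = 15, matching y values: none (0 points).
  x = 12: rhs = 8, matching y values: 10, 13 (2 points).
  x = 13: rhs = 4, matching y values: 2, 21 (2 points).
  x = 14: rhs = 9, matching y values: 3, 20 (2 points).
  x = 15: rhs = 6, matching y values: 11, 12 (2 points).
  x = 16: rhs = 1, matching y values: 1, 22 (2 points).
  x = 17: rhs = 0, matching y values: 0 (1 points).
  x = 18: rhs = 9, matching y values: 3, 20 (2 points).
  x = 19: rhs = 11, matching y values: none (0 points).
  x = 20: rhs = 12, matching y values: 9, 14 (2 points).
  x = 21: rhs = 18, matching y values: 8, 15 (2 points).
  x = 22: rhs = 12, matching y values: 9, 14 (2 points).
Total affine count: 23.
Full point count |E(F_23)| = 23 + 1 = 24.
Hasse bound: |24 − (23+1)| = |0| = 0 ≤ 2√23 ≈ 9.5917 ✓.


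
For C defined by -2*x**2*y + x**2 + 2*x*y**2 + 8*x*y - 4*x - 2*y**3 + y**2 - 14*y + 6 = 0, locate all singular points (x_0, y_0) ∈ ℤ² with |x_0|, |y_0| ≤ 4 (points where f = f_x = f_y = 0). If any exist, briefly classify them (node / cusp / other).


Singular points: {(3, 1)}; classification: node.

Compute partial derivatives:
  f_x = -4*x*y + 2*x + 2*y**2 + 8*y - 4.
  f_y = -2*x**2 + 4*x*y + 8*x - 6*y**2 + 2*y - 14.
Scan x_0 ∈ {−4, ..., 4}. For each x_0, f_y(x_0, y) is a polynomial in y; find its integer roots y ∈ {−4, ..., 4}, then test f_x and f at those candidates.
  x = -4: f_y(-4, y) = -6*y**2 - 14*y - 78; no integer root y with |y| ≤ 4.
  x = -3: f_y(-3, y) = -6*y**2 - 10*y - 56; no integer root y with |y| ≤ 4.
  x = -2: f_y(-2, y) = -6*y**2 - 6*y - 38; no integer root y with |y| ≤ 4.
  x = -1: f_y(-1, y) = -6*y**2 - 2*y - 24; no integer root y with |y| ≤ 4.
  x = 0: f_y(0, y) = -6*y**2 + 2*y - 14; no integer root y with |y| ≤ 4.
  x = 1: f_y(1, y) = -6*y**2 + 6*y - 8; no integer root y with |y| ≤ 4.
  x = 2: f_y(2, y) = -6*y**2 + 10*y - 6; no integer root y with |y| ≤ 4.
  x = 3: f_y(3, y) = -6*y**2 + 14*y - 8; vanishes at y ∈ {1}. (3, 1): f_x = 0, f = 0 — SINGULAR.
  x = 4: f_y(4, y) = -6*y**2 + 18*y - 14; no integer root y with |y| ≤ 4.
Only singular point on the grid: (3, 1).
Classify: substitute x = 3 + u, y = 1 + v and expand: f = -2*u**2*v - u**2 + 2*u*v**2 - 2*v**3 + v**2.
No constant or linear terms (consistent with a singular point). Quadratic part: -u**2 + v**2. Cubic part: -2*u**2*v + 2*u*v**2 - 2*v**3.
The quadratic part v**2 - u**2 = (v − u)(v + u) splits into two distinct linear factors, so there are two distinct tangent lines y − 1 = ±(x − 3) — this is a node (ordinary double point).
Classification: node.


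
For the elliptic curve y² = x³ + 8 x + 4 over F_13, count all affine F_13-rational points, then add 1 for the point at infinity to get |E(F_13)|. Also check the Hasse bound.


Affine points = {(0, 2), (0, 11), (1, 0), (3, 4), (3, 9), (4, 3), (4, 10), (5, 0), (7, 0), (9, 5), (9, 8)}; affine count = 11; |E(F_13)| = 12.

Discriminant check: Δ ∝ 4a³ + 27b² = 4·8³ + 27·4² = 4·512 + 27·16 ≡ 10 (mod 13). Nonzero ⇒ E is nonsingular.
For each x ∈ F_13, compute rhs = x³ + 8·x + 4 mod 13, then count y ∈ F_13 with y² ≡ rhs.
  x = 0: rhs = 4, matching y values: 2, 11 (2 points).
  x = 1: rhs = 0, matching y values: 0 (1 points).
  x = 2: rhs = 2, matching y values: none (0 points).
  x = 3: rhs = 3, matching y values: 4, 9 (2 points).
  x = 4: rhs = 9, matching y values: 3, 10 (2 points).
  x = 5: rhs = 0, matching y values: 0 (1 points).
  x = 6: rhs = 8, matching y values: none (0 points).
  x = 7: rhs = 0, matching y values: 0 (1 points).
  x = 8: rhs = 8, matching y values: none (0 points).
  x = 9: rhs = 12, matching y values: 5, 8 (2 points).
  x = 10: rhs = 5, matching y values: none (0 points).
  x = 11: rhs = 6, matching y values: none (0 points).
  x = 12: rhs = 8, matching y values: none (0 points).
Total affine count: 11.
Full point count |E(F_13)| = 11 + 1 = 12.
Hasse bound: |12 − (13+1)| = |-2| = 2 ≤ 2√13 ≈ 7.2111 ✓.


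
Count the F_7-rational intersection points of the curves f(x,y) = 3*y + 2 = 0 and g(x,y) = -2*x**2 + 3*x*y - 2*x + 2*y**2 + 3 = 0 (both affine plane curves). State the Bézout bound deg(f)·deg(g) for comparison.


Common zeros: {(0, 4), (5, 4)}; count = 2; Bézout bound = 2.

deg(f) = 1, deg(g) = 2, so Bézout bound = 2.
Scan x ∈ F_7. For each x, list the y ∈ F_7 with f(x, y) ≡ 0 and those with g(x, y) ≡ 0 (mod 7); the common zeros in that column are the intersection.
  x = 0: f ≡ 0 at y ∈ {4}; g ≡ 0 at y ∈ {3, 4}; common: {4}.
  x = 1: f ≡ 0 at y ∈ {4}; g ≡ 0 at y ∈ ∅; common: ∅.
  x = 2: f ≡ 0 at y ∈ {4}; g ≡ 0 at y ∈ ∅; common: ∅.
  x = 3: f ≡ 0 at y ∈ {4}; g ≡ 0 at y ∈ {0, 6}; common: ∅.
  x = 4: f ≡ 0 at y ∈ {4}; g ≡ 0 at y ∈ ∅; common: ∅.
  x = 5: f ≡ 0 at y ∈ {4}; g ≡ 0 at y ∈ {4, 6}; common: {4}.
  x = 6: f ≡ 0 at y ∈ {4}; g ≡ 0 at y ∈ ∅; common: ∅.
Collecting: common zeros = {(0, 4), (5, 4)}, so the count is 2.
Comparison with the Bézout bound: 2 ≤ 2 = deg(f)·deg(g), as expected for curves with no common component (the bound is attained).


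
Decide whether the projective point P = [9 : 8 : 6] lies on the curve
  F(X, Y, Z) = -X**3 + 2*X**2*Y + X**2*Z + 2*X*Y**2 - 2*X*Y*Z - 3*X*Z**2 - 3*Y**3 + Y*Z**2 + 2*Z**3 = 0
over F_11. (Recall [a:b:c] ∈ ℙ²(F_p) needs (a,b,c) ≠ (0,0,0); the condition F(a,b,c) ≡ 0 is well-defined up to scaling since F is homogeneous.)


F(9,8,6) ≡ 4 (mod 11); P is NOT on the curve.

Evaluate F(9, 8, 6) term-by-term (mod 11).
  -X**3 ↦ -1·729·1·1 = -729
  2*X**2*Y ↦ 2·81·8·1 = 1296
  X**2*Z ↦ 1·81·1·6 = 486
  2*X*Y**2 ↦ 2·9·64·1 = 1152
  -2*X*Y*Z ↦ -2·9·8·6 = -864
  -3*X*Z**2 ↦ -3·9·1·36 = -972
  -3*Y**3 ↦ -3·1·512·1 = -1536
  Y*Z**2 ↦ 1·1·8·36 = 288
  2*Z**3 ↦ 2·1·1·216 = 432
Sum: F(9, 8, 6) = (-729) + (1296) + (486) + (1152) + (-864) + (-972) + (-1536) + (288) + (432) = -447.
Reducing mod 11: -447 ≡ 4 (mod 11).
Since F(a, b, c) ≡ 4 ≠ 0 (mod 11), P does NOT lie on the curve.


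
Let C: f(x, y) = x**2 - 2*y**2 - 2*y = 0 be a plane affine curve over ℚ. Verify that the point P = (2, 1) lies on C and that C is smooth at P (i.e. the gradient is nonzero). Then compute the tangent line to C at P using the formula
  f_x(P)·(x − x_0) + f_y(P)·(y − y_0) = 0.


Tangent line at P: 4*x - 6*y - 2 = 0.

Step 1: f(2, 1) = 0, so P lies on C.
Step 2: partial derivatives
  f_x(x, y) = 2*x, f_y(x, y) = -4*y - 2.
  f_x(P) = 4, f_y(P) = -6 (gradient nonzero, so P is smooth).
Step 3: tangent line at P: 4·(x − 2) + -6·(y − 1) = 0.
Expanding: 4*x - 6*y - 2 = 0.


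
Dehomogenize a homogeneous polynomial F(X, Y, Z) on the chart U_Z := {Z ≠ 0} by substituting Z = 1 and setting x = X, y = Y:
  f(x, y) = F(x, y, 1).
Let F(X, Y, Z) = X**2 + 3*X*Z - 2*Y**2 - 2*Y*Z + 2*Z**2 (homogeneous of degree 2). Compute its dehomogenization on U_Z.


f(x, y) = x**2 + 3*x - 2*y**2 - 2*y + 2

On U_Z we set Z = 1. Each monomial c·X^i·Y^j·Z^k in F becomes c·x^i·y^j·1^k = c·x^i·y^j.
Substituting Z = 1: F(X, Y, 1) = x**2 + 3*x - 2*y**2 - 2*y + 2.
Note: deg(f) ≤ deg(F) = 2; strict inequality happens when F is divisible by Z (lost terms).


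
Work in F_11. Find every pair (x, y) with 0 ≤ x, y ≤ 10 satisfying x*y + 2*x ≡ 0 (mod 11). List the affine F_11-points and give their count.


Affine F_11-points: {(0, 0), (0, 1), (0, 2), (0, 3), (0, 4), (0, 5), (0, 6), (0, 7), (0, 8), (0, 9), (0, 10), (1, 9), (2, 9), (3, 9), (4, 9), (5, 9), (6, 9), (7, 9), (8, 9), (9, 9), (10, 9)}; count = 21.

For each of the 121 pairs (x, y) ∈ F_11², evaluate f(x, y) mod 11. Record the zeros.
  x = 0: [0↦0, 1↦0, 2↦0, 3↦0, 4↦0, 5↦0, 6↦0, 7↦0, 8↦0, 9↦0, 10↦0]  zeros at y ∈ {0, 1, 2, 3, 4, 5, 6, 7, 8, 9, 10}
  x = 1: [0↦2, 1↦3, 2↦4, 3↦5, 4↦6, 5↦7, 6↦8, 7↦9, 8↦10, 9↦0, 10↦1]  zeros at y ∈ {9}
  x = 2: [0↦4, 1↦6, 2↦8, 3↦10, 4↦1, 5↦3, 6↦5, 7↦7, 8↦9, 9↦0, 10↦2]  zeros at y ∈ {9}
  x = 3: [0↦6, 1↦9, 2↦1, 3↦4, 4↦7, 5↦10, 6↦2, 7↦5, 8↦8, 9↦0, 10↦3]  zeros at y ∈ {9}
  x = 4: [0↦8, 1↦1, 2↦5, 3↦9, 4↦2, 5↦6, 6↦10, 7↦3, 8↦7, 9↦0, 10↦4]  zeros at y ∈ {9}
  x = 5: [0↦10, 1↦4, 2↦9, 3↦3, 4↦8, 5↦2, 6↦7, 7↦1, 8↦6, 9↦0, 10↦5]  zeros at y ∈ {9}
  x = 6: [0↦1, 1↦7, 2↦2, 3↦8, 4↦3, 5↦9, 6↦4, 7↦10, 8↦5, 9↦0, 10↦6]  zeros at y ∈ {9}
  x = 7: [0↦3, 1↦10, 2↦6, 3↦2, 4↦9, 5↦5, 6↦1, 7↦8, 8↦4, 9↦0, 10↦7]  zeros at y ∈ {9}
  x = 8: [0↦5, 1↦2, 2↦10, 3↦7, 4↦4, 5↦1, 6↦9, 7↦6, 8↦3, 9↦0, 10↦8]  zeros at y ∈ {9}
  x = 9: [0↦7, 1↦5, 2↦3, 3↦1, 4↦10, 5↦8, 6↦6, 7↦4, 8↦2, 9↦0, 10↦9]  zeros at y ∈ {9}
  x = 10: [0↦9, 1↦8, 2↦7, 3↦6, 4↦5, 5↦4, 6↦3, 7↦2, 8↦1, 9↦0, 10↦10]  zeros at y ∈ {9}
Collecting zeros: affine points = {(0, 0), (0, 1), (0, 2), (0, 3), (0, 4), (0, 5), (0, 6), (0, 7), (0, 8), (0, 9), (0, 10), (1, 9), (2, 9), (3, 9), (4, 9), (5, 9), (6, 9), (7, 9), (8, 9), (9, 9), (10, 9)}.
Total count |C(F_11)_aff| = 21.
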